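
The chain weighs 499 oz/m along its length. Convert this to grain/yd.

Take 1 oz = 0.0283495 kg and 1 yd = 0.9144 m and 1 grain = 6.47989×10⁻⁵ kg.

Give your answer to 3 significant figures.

2.00×10⁵ grain/yd

499 oz/m × 0.0283495 kg/oz = 14.1464 kg/m
14.1464 kg/m ÷ 6.47989×10⁻⁵ kg/grain × 0.9144 m/yd = 199625 grain/yd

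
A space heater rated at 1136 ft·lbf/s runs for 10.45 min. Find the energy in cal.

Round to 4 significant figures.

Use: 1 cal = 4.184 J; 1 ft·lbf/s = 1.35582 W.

2.308×10⁵ cal

1136 ft·lbf/s × 1.35582 = 1540.21 W
10.45 min × 60 = 627 s
E = P × t = 1540.21 W × 627 s = 965712 J
965712 J ÷ (4.184 J/cal) = 230811 cal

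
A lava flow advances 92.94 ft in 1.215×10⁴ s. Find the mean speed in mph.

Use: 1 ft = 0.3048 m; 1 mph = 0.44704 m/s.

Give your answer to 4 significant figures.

0.005215 mph

92.94 ft × 0.3048 = 28.3281 m
v = d / t = 28.3281 m / 12150 s = 0.00233153 m/s
0.00233153 m/s ÷ (0.44704 m/s/mph) = 0.00521548 mph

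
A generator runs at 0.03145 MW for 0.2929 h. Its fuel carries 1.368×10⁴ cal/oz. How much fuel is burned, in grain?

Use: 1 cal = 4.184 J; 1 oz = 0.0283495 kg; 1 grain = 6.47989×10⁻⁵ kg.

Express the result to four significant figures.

2.535×10⁵ grain

0.03145 MW → 31450 W
0.2929 h → 1054.44 s
E = P × t = 31450 × 1054.44 = 3.31621×10⁷ J
1.368×10⁴ cal/oz → 2.01898×10⁶ J/kg
m = E / e_s = 3.31621×10⁷ / 2.01898×10⁶ = 16.4252 kg
In grain: 16.4252 / 6.47989×10⁻⁵ = 253480 grain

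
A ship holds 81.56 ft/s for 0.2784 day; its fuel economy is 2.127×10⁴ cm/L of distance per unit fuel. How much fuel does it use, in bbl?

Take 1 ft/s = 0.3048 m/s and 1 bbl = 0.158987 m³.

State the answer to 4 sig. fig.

81.56 ft/s → 24.8595 m/s
0.2784 day → 24053.8 s
d = v × t = 24.8595 × 24053.8 = 597965 m
2.127×10⁴ cm/L → 212700 m/m³
V = d / (distance per unit fuel) = 597965 / 212700 = 2.81131 m³
In bbl: 2.81131 / 0.158987 = 17.6826 bbl

17.68 bbl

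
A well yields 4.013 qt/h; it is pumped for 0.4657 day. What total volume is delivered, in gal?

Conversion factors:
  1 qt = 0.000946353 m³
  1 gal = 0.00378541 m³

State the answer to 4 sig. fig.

4.013 qt/h → 1.05492×10⁻⁶ m³/s
0.4657 day → 40236.5 s
V = Q × t = 1.05492×10⁻⁶ × 40236.5 = 0.0424463 m³
In gal: 0.0424463 / 0.00378541 = 11.2131 gal

11.21 gal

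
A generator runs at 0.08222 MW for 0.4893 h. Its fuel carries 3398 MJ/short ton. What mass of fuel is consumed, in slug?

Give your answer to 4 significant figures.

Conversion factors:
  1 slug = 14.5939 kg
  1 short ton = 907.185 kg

2.649 slug

0.08222 MW → 82220 W
0.4893 h → 1761.48 s
E = P × t = 82220 × 1761.48 = 1.44829×10⁸ J
3398 MJ/short ton → 3.74565×10⁶ J/kg
m = E / e_s = 1.44829×10⁸ / 3.74565×10⁶ = 38.6659 kg
In slug: 38.6659 / 14.5939 = 2.64946 slug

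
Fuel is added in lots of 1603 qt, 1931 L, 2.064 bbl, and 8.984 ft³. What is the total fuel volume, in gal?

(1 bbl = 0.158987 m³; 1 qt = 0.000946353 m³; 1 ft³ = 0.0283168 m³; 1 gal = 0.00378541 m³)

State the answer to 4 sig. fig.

1065 gal

1603 qt × 0.000946353 = 1.517 m³
1931 L × 0.001 = 1.931 m³
2.064 bbl × 0.158987 = 0.328149 m³
8.984 ft³ × 0.0283168 = 0.254398 m³
Combined: 1.517 + 1.931 + 0.328149 + 0.254398 = 4.03055 m³
In gal: 4.03055 / 0.00378541 = 1064.76 gal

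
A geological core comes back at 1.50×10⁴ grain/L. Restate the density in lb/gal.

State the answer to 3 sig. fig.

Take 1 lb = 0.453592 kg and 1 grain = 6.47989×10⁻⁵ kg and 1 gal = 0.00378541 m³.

1.50×10⁴ grain/L × 6.47989×10⁻⁵ kg/grain ÷ 0.001 m³/L = 971.983 kg/m³
971.983 kg/m³ ÷ 0.453592 kg/lb × 0.00378541 m³/gal = 8.11159 lb/gal

8.11 lb/gal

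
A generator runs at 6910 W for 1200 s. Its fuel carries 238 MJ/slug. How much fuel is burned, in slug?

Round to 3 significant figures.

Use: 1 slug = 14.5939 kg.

0.0348 slug

E = P × t = 6910 × 1200 = 8.292×10⁶ J
238 MJ/slug → 1.63082×10⁷ J/kg
m = E / e_s = 8.292×10⁶ / 1.63082×10⁷ = 0.508456 kg
In slug: 0.508456 / 14.5939 = 0.0348403 slug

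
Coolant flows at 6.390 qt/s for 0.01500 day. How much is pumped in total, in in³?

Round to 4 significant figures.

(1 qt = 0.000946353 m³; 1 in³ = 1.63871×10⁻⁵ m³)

6.390 qt/s → 0.0060472 m³/s
0.01500 day → 1296 s
V = Q × t = 0.0060472 × 1296 = 7.83717 m³
In in³: 7.83717 / 1.63871×10⁻⁵ = 478252 in³

4.783×10⁵ in³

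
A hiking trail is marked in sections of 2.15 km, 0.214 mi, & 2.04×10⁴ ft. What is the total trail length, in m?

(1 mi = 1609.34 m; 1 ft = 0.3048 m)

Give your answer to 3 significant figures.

2.15 km × 1000 = 2150 m
0.214 mi × 1609.34 = 344.399 m
2.04×10⁴ ft × 0.3048 = 6217.92 m
Sum: 2150 + 344.399 + 6217.92 = 8712.32 m

8710 m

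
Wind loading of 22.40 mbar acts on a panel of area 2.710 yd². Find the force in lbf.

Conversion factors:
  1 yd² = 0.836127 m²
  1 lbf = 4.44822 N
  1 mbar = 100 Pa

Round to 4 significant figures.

1141 lbf

22.40 mbar × 100 = 2240 Pa
2.710 yd² × 0.836127 = 2.2659 m²
F = P × A = 2240 Pa × 2.2659 m² = 5075.62 N
5075.62 N ÷ (4.44822 N/lbf) = 1141.05 lbf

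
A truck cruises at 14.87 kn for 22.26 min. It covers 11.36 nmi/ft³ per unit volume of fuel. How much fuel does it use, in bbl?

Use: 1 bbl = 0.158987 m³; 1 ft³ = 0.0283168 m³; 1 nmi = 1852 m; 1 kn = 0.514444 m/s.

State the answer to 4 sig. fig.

0.08649 bbl

14.87 kn → 7.64978 m/s
22.26 min → 1335.6 s
d = v × t = 7.64978 × 1335.6 = 10217 m
11.36 nmi/ft³ → 742977 m/m³
V = d / (distance per unit fuel) = 10217 / 742977 = 0.0137514 m³
In bbl: 0.0137514 / 0.158987 = 0.0864939 bbl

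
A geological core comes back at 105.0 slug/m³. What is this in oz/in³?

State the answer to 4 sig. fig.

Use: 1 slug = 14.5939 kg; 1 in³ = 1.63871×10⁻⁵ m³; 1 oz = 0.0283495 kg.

105.0 slug/m³ × 14.5939 kg/slug = 1532.36 kg/m³
1532.36 kg/m³ ÷ 0.0283495 kg/oz × 1.63871×10⁻⁵ m³/in³ = 0.885763 oz/in³

0.8858 oz/in³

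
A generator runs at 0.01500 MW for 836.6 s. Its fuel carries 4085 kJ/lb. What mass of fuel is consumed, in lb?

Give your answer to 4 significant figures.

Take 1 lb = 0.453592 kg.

0.01500 MW → 15000 W
E = P × t = 15000 × 836.6 = 1.2549×10⁷ J
4085 kJ/lb → 9.00589×10⁶ J/kg
m = E / e_s = 1.2549×10⁷ / 9.00589×10⁶ = 1.39342 kg
In lb: 1.39342 / 0.453592 = 3.07197 lb

3.072 lb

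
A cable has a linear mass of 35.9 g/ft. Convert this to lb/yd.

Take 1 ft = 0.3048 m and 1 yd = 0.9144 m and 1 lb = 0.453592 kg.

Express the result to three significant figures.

35.9 g/ft × 0.001 kg/g ÷ 0.3048 m/ft = 0.117782 kg/m
0.117782 kg/m ÷ 0.453592 kg/lb × 0.9144 m/yd = 0.237438 lb/yd

0.237 lb/yd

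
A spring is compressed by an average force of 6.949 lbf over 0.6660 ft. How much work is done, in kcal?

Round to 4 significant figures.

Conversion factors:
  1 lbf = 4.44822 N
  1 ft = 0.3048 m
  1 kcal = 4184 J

6.949 lbf × 4.44822 → 30.9107 N
0.6660 ft × 0.3048 → 0.202997 m
W = F × d = 30.9107 N × 0.202997 m = 6.27478 J
6.27478 J ÷ (4184 J/kcal) = 0.00149971 kcal

0.001500 kcal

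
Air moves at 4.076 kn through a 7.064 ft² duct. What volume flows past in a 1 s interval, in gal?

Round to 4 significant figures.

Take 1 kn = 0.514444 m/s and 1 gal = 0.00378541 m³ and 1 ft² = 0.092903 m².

4.076 kn × 0.514444 → 2.09687 m/s
7.064 ft² × 0.092903 → 0.656267 m²
V = v × A × t = 2.09687 m/s × 0.656267 m² × 1 s = 1.37611 m³
1.37611 m³ ÷ (0.00378541 m³/gal) = 363.53 gal

363.5 gal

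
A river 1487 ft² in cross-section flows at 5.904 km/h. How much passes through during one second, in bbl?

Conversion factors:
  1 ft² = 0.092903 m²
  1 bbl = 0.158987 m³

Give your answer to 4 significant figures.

5.904 km/h × (1/3.6) = 1.64 m/s
1487 ft² × 0.092903 = 138.147 m²
V = v × A × t = 1.64 m/s × 138.147 m² × 1 s = 226.561 m³
226.561 m³ ÷ (0.158987 m³/bbl) = 1425.03 bbl

1425 bbl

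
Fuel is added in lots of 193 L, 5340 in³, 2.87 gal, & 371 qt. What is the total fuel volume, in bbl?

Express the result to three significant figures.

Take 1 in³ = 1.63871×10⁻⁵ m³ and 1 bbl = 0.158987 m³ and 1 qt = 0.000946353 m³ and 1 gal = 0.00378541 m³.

193 L × 0.001 → 0.193 m³
5340 in³ × 1.63871×10⁻⁵ → 0.0875071 m³
2.87 gal × 0.00378541 → 0.0108641 m³
371 qt × 0.000946353 → 0.351097 m³
Combined: 0.193 + 0.0875071 + 0.0108641 + 0.351097 = 0.642468 m³
In bbl: 0.642468 / 0.158987 = 4.04101 bbl

4.04 bbl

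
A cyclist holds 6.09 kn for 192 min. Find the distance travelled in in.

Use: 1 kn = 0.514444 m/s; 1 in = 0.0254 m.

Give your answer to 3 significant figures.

1.42×10⁶ in

6.09 kn × 0.514444 → 3.13296 m/s
192 min × 60 → 11520 s
d = v × t = 3.13296 m/s × 11520 s = 36091.7 m
36091.7 m ÷ (0.0254 m/in) = 1.42093×10⁶ in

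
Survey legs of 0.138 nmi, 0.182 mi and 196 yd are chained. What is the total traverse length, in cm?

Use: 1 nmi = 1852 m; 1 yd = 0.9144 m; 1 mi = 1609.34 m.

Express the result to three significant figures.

7.28×10⁴ cm

0.138 nmi × 1852 = 255.576 m
0.182 mi × 1609.34 = 292.9 m
196 yd × 0.9144 = 179.222 m
Sum: 255.576 + 292.9 + 179.222 = 727.698 m
In cm: 727.698 / 0.01 = 72769.8 cm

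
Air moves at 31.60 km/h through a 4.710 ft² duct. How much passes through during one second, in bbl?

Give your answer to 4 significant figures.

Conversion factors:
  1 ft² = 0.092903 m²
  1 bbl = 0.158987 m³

31.60 km/h × (1/3.6) = 8.77778 m/s
4.710 ft² × 0.092903 = 0.437573 m²
V = v × A × t = 8.77778 m/s × 0.437573 m² × 1 s = 3.84092 m³
3.84092 m³ ÷ (0.158987 m³/bbl) = 24.1587 bbl

24.16 bbl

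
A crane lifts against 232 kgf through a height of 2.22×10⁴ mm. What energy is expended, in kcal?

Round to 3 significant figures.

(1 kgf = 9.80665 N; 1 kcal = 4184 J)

232 kgf × 9.80665 = 2275.14 N
2.22×10⁴ mm × 0.001 = 22.2 m
W = F × d = 2275.14 N × 22.2 m = 50508.1 J
50508.1 J ÷ (4184 J/kcal) = 12.0717 kcal

12.1 kcal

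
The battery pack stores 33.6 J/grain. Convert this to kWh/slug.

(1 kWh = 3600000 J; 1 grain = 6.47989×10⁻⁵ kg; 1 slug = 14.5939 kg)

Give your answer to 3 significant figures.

33.6 J/grain ÷ 6.47989×10⁻⁵ kg/grain = 518527 J/kg
518527 J/kg ÷ 3600000 J/kWh × 14.5939 kg/slug = 2.10204 kWh/slug

2.10 kWh/slug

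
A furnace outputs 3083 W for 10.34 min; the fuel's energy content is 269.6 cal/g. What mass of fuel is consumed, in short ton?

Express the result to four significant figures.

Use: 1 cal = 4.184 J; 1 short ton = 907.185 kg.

10.34 min → 620.4 s
E = P × t = 3083 × 620.4 = 1.91269×10⁶ J
269.6 cal/g → 1.12801×10⁶ J/kg
m = E / e_s = 1.91269×10⁶ / 1.12801×10⁶ = 1.69563 kg
In short ton: 1.69563 / 907.185 = 0.00186911 short ton

0.001869 short ton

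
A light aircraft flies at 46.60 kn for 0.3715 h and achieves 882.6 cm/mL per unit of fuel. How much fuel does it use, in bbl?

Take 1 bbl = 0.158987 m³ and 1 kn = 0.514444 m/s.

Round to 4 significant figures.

46.60 kn → 23.9731 m/s
0.3715 h → 1337.4 s
d = v × t = 23.9731 × 1337.4 = 32061.6 m
882.6 cm/mL → 8.826×10⁶ m/m³
V = d / (distance per unit fuel) = 32061.6 / 8.826×10⁶ = 0.00363263 m³
In bbl: 0.00363263 / 0.158987 = 0.0228486 bbl

0.02285 bbl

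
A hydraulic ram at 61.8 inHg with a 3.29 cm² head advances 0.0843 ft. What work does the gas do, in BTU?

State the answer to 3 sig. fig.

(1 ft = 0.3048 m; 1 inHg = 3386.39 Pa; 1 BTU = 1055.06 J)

61.8 inHg → 209279 Pa
3.29 cm² → 3.29×10⁻⁴ m²
F = P × A = 209279 × 3.29×10⁻⁴ = 68.8528 N
0.0843 ft → 0.0256946 m
W = F × d = 68.8528 × 0.0256946 = 1.76915 J
In BTU: 1.76915 / 1055.06 = 0.00167682 BTU

0.00168 BTU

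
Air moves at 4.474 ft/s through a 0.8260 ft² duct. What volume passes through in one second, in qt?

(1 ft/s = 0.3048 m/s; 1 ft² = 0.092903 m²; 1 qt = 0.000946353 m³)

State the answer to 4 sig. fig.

110.6 qt

4.474 ft/s × 0.3048 → 1.36368 m/s
0.8260 ft² × 0.092903 → 0.0767379 m²
V = v × A × t = 1.36368 m/s × 0.0767379 m² × 1 s = 0.104646 m³
0.104646 m³ ÷ (0.000946353 m³/qt) = 110.578 qt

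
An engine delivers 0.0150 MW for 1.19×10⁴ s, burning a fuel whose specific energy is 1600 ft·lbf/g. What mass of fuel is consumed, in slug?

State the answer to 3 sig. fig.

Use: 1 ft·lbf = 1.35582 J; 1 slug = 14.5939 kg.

0.0150 MW → 15000 W
E = P × t = 15000 × 11900 = 1.785×10⁸ J
1600 ft·lbf/g → 2.16931×10⁶ J/kg
m = E / e_s = 1.785×10⁸ / 2.16931×10⁶ = 82.2842 kg
In slug: 82.2842 / 14.5939 = 5.63826 slug

5.64 slug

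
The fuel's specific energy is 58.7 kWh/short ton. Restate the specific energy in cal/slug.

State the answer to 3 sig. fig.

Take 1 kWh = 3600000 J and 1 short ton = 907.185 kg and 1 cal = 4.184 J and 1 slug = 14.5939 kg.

8.13×10⁵ cal/slug

58.7 kWh/short ton × 3600000 J/kWh ÷ 907.185 kg/short ton = 232940 J/kg
232940 J/kg ÷ 4.184 J/cal × 14.5939 kg/slug = 812501 cal/slug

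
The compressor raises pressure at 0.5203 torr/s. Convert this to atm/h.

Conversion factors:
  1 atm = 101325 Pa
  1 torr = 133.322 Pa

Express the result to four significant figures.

0.5203 torr/s × 133.322 Pa/torr = 69.3674 Pa/s
69.3674 Pa/s ÷ 101325 Pa/atm × 3600 s/h = 2.46457 atm/h

2.465 atm/h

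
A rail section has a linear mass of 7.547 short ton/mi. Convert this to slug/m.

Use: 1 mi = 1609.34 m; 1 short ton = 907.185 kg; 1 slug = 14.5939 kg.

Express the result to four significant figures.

7.547 short ton/mi × 907.185 kg/short ton ÷ 1609.34 m/mi = 4.25424 kg/m
4.25424 kg/m ÷ 14.5939 kg/slug = 0.291508 slug/m

0.2915 slug/m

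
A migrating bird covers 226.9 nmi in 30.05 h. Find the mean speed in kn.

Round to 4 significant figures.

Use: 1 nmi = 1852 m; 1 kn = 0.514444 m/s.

7.551 kn

226.9 nmi × 1852 = 420219 m
30.05 h × 3600 = 108180 s
v = d / t = 420219 m / 108180 s = 3.88444 m/s
3.88444 m/s ÷ (0.514444 m/s/kn) = 7.55075 kn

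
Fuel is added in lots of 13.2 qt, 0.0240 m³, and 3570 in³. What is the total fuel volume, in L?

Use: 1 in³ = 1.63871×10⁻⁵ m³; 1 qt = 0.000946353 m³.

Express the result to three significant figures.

13.2 qt × 0.000946353 = 0.0124919 m³
0.0240 m³ (already m³)
3570 in³ × 1.63871×10⁻⁵ = 0.0585019 m³
Total: 0.0124919 + 0.024 + 0.0585019 = 0.0949938 m³
In L: 0.0949938 / 0.001 = 94.9938 L

95.0 L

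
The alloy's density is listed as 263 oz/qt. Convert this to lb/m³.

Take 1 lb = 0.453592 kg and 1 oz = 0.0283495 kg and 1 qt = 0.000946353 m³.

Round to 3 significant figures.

1.74×10⁴ lb/m³

263 oz/qt × 0.0283495 kg/oz ÷ 0.000946353 m³/qt = 7878.58 kg/m³
7878.58 kg/m³ ÷ 0.453592 kg/lb = 17369.3 lb/m³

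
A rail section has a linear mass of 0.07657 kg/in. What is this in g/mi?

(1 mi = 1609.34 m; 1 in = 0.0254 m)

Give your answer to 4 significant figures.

4.851×10⁶ g/mi

0.07657 kg/in ÷ 0.0254 m/in = 3.01457 kg/m
3.01457 kg/m ÷ 0.001 kg/g × 1609.34 m/mi = 4.85147×10⁶ g/mi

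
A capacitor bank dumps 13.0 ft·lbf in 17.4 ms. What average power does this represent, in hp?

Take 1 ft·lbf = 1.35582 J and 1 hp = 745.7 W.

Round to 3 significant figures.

13.0 ft·lbf × 1.35582 → 17.6257 J
17.4 ms × 0.001 → 0.0174 s
P = E / t = 17.6257 J / 0.0174 s = 1012.97 W
1012.97 W ÷ (745.7 W/hp) = 1.35841 hp

1.36 hp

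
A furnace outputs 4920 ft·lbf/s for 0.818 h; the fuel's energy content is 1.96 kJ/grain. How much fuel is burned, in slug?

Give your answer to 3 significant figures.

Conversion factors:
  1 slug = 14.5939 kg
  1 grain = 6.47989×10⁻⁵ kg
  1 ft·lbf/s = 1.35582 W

4920 ft·lbf/s → 6670.63 W
0.818 h → 2944.8 s
E = P × t = 6670.63 × 2944.8 = 1.96437×10⁷ J
1.96 kJ/grain → 3.02474×10⁷ J/kg
m = E / e_s = 1.96437×10⁷ / 3.02474×10⁷ = 0.649434 kg
In slug: 0.649434 / 14.5939 = 0.0445004 slug

0.0445 slug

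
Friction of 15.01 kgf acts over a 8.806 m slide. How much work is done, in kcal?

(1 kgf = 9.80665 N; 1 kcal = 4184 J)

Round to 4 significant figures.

15.01 kgf × 9.80665 = 147.198 N
W = F × d = 147.198 N × 8.806 m = 1296.23 J
1296.23 J ÷ (4184 J/kcal) = 0.309806 kcal

0.3098 kcal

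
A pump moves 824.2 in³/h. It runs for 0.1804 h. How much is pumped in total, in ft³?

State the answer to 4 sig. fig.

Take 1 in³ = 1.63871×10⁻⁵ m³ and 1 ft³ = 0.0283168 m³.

824.2 in³/h → 3.75174×10⁻⁶ m³/s
0.1804 h → 649.44 s
V = Q × t = 3.75174×10⁻⁶ × 649.44 = 0.00243653 m³
In ft³: 0.00243653 / 0.0283168 = 0.0860454 ft³

0.08605 ft³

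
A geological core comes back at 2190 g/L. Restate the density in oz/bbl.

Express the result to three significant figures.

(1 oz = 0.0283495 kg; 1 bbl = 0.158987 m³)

1.23×10⁴ oz/bbl

2190 g/L × 0.001 kg/g ÷ 0.001 m³/L = 2190 kg/m³
2190 kg/m³ ÷ 0.0283495 kg/oz × 0.158987 m³/bbl = 12281.8 oz/bbl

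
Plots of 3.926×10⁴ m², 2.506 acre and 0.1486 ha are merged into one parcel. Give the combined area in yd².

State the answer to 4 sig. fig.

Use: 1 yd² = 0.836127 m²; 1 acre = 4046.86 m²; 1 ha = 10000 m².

3.926×10⁴ m² (already m²)
2.506 acre × 4046.86 = 10141.4 m²
0.1486 ha × 10000 = 1486 m²
Sum: 39260 + 10141.4 + 1486 = 50887.4 m²
In yd²: 50887.4 / 0.836127 = 60860.9 yd²

6.086×10⁴ yd²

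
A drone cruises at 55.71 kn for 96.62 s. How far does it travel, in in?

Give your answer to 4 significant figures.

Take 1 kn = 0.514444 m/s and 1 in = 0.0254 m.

55.71 kn × 0.514444 = 28.6597 m/s
d = v × t = 28.6597 m/s × 96.62 s = 2769.1 m
2769.1 m ÷ (0.0254 m/in) = 109020 in

1.090×10⁵ in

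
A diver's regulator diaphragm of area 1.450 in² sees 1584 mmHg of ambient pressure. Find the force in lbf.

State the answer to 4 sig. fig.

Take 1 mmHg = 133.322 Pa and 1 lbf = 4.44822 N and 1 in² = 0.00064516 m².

1584 mmHg × 133.322 → 211182 Pa
1.450 in² × 0.00064516 → 9.35482×10⁻⁴ m²
F = P × A = 211182 Pa × 9.35482×10⁻⁴ m² = 197.557 N
197.557 N ÷ (4.44822 N/lbf) = 44.4126 lbf

44.41 lbf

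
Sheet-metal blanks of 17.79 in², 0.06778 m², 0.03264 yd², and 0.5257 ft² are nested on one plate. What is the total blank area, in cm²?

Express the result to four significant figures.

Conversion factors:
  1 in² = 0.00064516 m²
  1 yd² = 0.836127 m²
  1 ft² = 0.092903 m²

17.79 in² × 0.00064516 → 0.0114774 m²
0.06778 m² (already m²)
0.03264 yd² × 0.836127 → 0.0272912 m²
0.5257 ft² × 0.092903 → 0.0488391 m²
Total: 0.0114774 + 0.06778 + 0.0272912 + 0.0488391 = 0.155388 m²
In cm²: 0.155388 / 0.0001 = 1553.88 cm²

1554 cm²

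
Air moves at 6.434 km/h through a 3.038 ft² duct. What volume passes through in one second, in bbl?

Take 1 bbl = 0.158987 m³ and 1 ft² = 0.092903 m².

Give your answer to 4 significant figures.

6.434 km/h × (1/3.6) = 1.78722 m/s
3.038 ft² × 0.092903 = 0.282239 m²
V = v × A × t = 1.78722 m/s × 0.282239 m² × 1 s = 0.504423 m³
0.504423 m³ ÷ (0.158987 m³/bbl) = 3.17273 bbl

3.173 bbl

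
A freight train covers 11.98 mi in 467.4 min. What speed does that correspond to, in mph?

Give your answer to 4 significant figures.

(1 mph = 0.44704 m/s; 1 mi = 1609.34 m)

1.538 mph

11.98 mi × 1609.34 = 19279.9 m
467.4 min × 60 = 28044 s
v = d / t = 19279.9 m / 28044 s = 0.687488 m/s
0.687488 m/s ÷ (0.44704 m/s/mph) = 1.53787 mph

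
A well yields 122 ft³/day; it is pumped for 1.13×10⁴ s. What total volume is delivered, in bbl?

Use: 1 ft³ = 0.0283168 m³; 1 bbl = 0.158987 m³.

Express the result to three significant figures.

2.84 bbl

122 ft³/day → 3.99844×10⁻⁵ m³/s
V = Q × t = 3.99844×10⁻⁵ × 11300 = 0.451824 m³
In bbl: 0.451824 / 0.158987 = 2.84189 bbl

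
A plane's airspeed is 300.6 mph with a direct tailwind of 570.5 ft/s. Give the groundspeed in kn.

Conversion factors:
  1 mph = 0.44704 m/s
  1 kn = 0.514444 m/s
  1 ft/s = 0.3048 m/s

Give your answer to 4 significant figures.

300.6 mph × 0.44704 → 134.38 m/s
570.5 ft/s × 0.3048 → 173.888 m/s
Combined: 134.38 + 173.888 = 308.268 m/s
In kn: 308.268 / 0.514444 = 599.226 kn

599.2 kn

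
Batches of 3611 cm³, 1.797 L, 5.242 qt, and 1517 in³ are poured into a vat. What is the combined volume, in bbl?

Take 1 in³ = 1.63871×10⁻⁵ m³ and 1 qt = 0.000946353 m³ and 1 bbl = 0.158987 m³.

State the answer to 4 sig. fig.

3611 cm³ × 10⁻⁶ → 0.003611 m³
1.797 L × 0.001 → 0.001797 m³
5.242 qt × 0.000946353 → 0.00496078 m³
1517 in³ × 1.63871×10⁻⁵ → 0.0248592 m³
Total: 0.003611 + 0.001797 + 0.00496078 + 0.0248592 = 0.035228 m³
In bbl: 0.035228 / 0.158987 = 0.221578 bbl

0.2216 bbl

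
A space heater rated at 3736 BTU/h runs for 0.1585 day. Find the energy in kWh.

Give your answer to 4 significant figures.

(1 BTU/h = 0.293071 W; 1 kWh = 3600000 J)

3736 BTU/h × 0.293071 = 1094.91 W
0.1585 day × 86400 = 13694.4 s
E = P × t = 1094.91 W × 13694.4 s = 1.49941×10⁷ J
1.49941×10⁷ J ÷ (3600000 J/kWh) = 4.16503 kWh

4.165 kWh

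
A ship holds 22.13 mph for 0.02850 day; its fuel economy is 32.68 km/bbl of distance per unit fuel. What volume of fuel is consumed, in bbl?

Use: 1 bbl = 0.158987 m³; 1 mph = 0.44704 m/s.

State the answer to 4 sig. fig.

0.7454 bbl

22.13 mph → 9.893 m/s
0.02850 day → 2462.4 s
d = v × t = 9.893 × 2462.4 = 24360.5 m
32.68 km/bbl → 205551 m/m³
V = d / (distance per unit fuel) = 24360.5 / 205551 = 0.118513 m³
In bbl: 0.118513 / 0.158987 = 0.745426 bbl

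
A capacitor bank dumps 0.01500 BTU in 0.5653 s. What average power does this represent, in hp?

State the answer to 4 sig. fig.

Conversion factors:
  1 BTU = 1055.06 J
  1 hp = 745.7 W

0.01500 BTU × 1055.06 → 15.8259 J
P = E / t = 15.8259 J / 0.5653 s = 27.9956 W
27.9956 W ÷ (745.7 W/hp) = 0.0375427 hp

0.03754 hp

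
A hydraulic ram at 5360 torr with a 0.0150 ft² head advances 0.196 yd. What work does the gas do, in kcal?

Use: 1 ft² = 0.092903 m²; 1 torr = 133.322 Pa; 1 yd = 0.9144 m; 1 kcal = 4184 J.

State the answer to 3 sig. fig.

0.0427 kcal

5360 torr → 714606 Pa
0.0150 ft² → 0.00139354 m²
F = P × A = 714606 × 0.00139354 = 995.832 N
0.196 yd → 0.179222 m
W = F × d = 995.832 × 0.179222 = 178.475 J
In kcal: 178.475 / 4184 = 0.0426565 kcal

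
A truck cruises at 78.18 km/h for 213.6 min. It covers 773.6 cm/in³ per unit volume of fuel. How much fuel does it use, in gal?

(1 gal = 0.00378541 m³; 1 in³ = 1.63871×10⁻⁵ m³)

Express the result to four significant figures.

155.7 gal

78.18 km/h → 21.7167 m/s
213.6 min → 12816 s
d = v × t = 21.7167 × 12816 = 278321 m
773.6 cm/in³ → 472079 m/m³
V = d / (distance per unit fuel) = 278321 / 472079 = 0.589564 m³
In gal: 0.589564 / 0.00378541 = 155.746 gal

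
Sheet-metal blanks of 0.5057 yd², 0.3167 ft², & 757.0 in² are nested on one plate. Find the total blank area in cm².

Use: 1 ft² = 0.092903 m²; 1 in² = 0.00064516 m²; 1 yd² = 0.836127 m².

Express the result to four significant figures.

9406 cm²

0.5057 yd² × 0.836127 → 0.422829 m²
0.3167 ft² × 0.092903 → 0.0294224 m²
757.0 in² × 0.00064516 → 0.488386 m²
Combined: 0.422829 + 0.0294224 + 0.488386 = 0.940637 m²
In cm²: 0.940637 / 0.0001 = 9406.37 cm²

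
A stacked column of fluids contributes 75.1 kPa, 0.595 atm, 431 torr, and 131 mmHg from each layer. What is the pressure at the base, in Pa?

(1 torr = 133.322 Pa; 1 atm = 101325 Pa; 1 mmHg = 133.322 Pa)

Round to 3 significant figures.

75.1 kPa × 1000 = 75100 Pa
0.595 atm × 101325 = 60288.4 Pa
431 torr × 133.322 = 57461.8 Pa
131 mmHg × 133.322 = 17465.2 Pa
Sum: 75100 + 60288.4 + 57461.8 + 17465.2 = 210315 Pa

2.10×10⁵ Pa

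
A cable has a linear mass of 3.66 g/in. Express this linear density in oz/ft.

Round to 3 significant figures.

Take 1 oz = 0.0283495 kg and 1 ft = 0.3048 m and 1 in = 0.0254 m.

1.55 oz/ft

3.66 g/in × 0.001 kg/g ÷ 0.0254 m/in = 0.144094 kg/m
0.144094 kg/m ÷ 0.0283495 kg/oz × 0.3048 m/ft = 1.54923 oz/ft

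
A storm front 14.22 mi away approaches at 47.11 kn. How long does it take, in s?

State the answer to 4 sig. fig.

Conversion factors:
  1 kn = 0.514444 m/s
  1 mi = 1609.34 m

944.3 s

14.22 mi × 1609.34 → 22884.8 m
47.11 kn × 0.514444 → 24.2355 m/s
t = d / v = 22884.8 m / 24.2355 m/s = 944.268 s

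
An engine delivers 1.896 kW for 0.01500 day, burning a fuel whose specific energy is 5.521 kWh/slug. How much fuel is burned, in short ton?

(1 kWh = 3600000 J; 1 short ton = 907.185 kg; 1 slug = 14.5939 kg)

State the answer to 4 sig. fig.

0.001989 short ton

1.896 kW → 1896 W
0.01500 day → 1296 s
E = P × t = 1896 × 1296 = 2.45722×10⁶ J
5.521 kWh/slug → 1.36191×10⁶ J/kg
m = E / e_s = 2.45722×10⁶ / 1.36191×10⁶ = 1.80425 kg
In short ton: 1.80425 / 907.185 = 0.00198884 short ton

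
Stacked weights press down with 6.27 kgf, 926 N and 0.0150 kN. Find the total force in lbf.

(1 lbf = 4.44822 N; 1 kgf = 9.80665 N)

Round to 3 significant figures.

225 lbf

6.27 kgf × 9.80665 = 61.4877 N
926 N (already N)
0.0150 kN × 1000 = 15 N
Combined: 61.4877 + 926 + 15 = 1002.49 N
In lbf: 1002.49 / 4.44822 = 225.369 lbf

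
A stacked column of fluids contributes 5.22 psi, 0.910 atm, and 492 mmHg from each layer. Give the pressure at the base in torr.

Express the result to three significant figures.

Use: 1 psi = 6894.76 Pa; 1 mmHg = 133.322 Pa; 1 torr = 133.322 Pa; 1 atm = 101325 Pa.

5.22 psi × 6894.76 → 35990.6 Pa
0.910 atm × 101325 → 92205.8 Pa
492 mmHg × 133.322 → 65594.4 Pa
Total: 35990.6 + 92205.8 + 65594.4 = 193791 Pa
In torr: 193791 / 133.322 = 1453.56 torr

1450 torr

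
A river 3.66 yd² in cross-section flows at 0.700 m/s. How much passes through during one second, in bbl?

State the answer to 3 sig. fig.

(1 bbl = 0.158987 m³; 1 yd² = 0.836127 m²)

13.5 bbl

3.66 yd² × 0.836127 → 3.06022 m²
V = v × A × t = 0.7 m/s × 3.06022 m² × 1 s = 2.14215 m³
2.14215 m³ ÷ (0.158987 m³/bbl) = 13.4737 bbl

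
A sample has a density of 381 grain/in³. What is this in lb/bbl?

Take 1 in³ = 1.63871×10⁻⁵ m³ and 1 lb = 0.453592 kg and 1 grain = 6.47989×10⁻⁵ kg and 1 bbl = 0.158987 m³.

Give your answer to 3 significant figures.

381 grain/in³ × 6.47989×10⁻⁵ kg/grain ÷ 1.63871×10⁻⁵ m³/in³ = 1506.57 kg/m³
1506.57 kg/m³ ÷ 0.453592 kg/lb × 0.158987 m³/bbl = 528.063 lb/bbl

528 lb/bbl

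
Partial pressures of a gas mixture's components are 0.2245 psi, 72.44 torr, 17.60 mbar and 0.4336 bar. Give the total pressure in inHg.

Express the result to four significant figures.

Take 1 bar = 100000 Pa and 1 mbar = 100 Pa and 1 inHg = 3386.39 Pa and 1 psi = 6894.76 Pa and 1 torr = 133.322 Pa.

16.63 inHg

0.2245 psi × 6894.76 → 1547.87 Pa
72.44 torr × 133.322 → 9657.85 Pa
17.60 mbar × 100 → 1760 Pa
0.4336 bar × 100000 → 43360 Pa
Sum: 1547.87 + 9657.85 + 1760 + 43360 = 56325.7 Pa
In inHg: 56325.7 / 3386.39 = 16.633 inHg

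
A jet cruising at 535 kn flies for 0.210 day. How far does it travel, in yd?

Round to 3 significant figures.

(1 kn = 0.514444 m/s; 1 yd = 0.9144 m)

5.46×10⁶ yd

535 kn × 0.514444 = 275.228 m/s
0.210 day × 86400 = 18144 s
d = v × t = 275.228 m/s × 18144 s = 4.99374×10⁶ m
4.99374×10⁶ m ÷ (0.9144 m/yd) = 5.46122×10⁶ yd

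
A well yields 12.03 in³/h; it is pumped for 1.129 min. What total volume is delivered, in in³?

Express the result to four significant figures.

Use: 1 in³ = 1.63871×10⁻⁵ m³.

0.2264 in³

12.03 in³/h → 5.47602×10⁻⁸ m³/s
1.129 min → 67.74 s
V = Q × t = 5.47602×10⁻⁸ × 67.74 = 3.70946×10⁻⁶ m³
In in³: 3.70946×10⁻⁶ / 1.63871×10⁻⁵ = 0.226365 in³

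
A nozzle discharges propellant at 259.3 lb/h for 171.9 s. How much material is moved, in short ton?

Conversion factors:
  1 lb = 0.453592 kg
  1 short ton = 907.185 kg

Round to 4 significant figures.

0.006191 short ton

259.3 lb/h → 0.0326712 kg/s
m = ṁ × t = 0.0326712 × 171.9 = 5.61618 kg
In short ton: 5.61618 / 907.185 = 0.00619078 short ton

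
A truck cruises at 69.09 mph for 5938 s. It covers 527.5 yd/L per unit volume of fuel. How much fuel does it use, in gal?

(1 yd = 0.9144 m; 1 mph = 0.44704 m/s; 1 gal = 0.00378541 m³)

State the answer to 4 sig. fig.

69.09 mph → 30.886 m/s
d = v × t = 30.886 × 5938 = 183401 m
527.5 yd/L → 482346 m/m³
V = d / (distance per unit fuel) = 183401 / 482346 = 0.380227 m³
In gal: 0.380227 / 0.00378541 = 100.445 gal

100.4 gal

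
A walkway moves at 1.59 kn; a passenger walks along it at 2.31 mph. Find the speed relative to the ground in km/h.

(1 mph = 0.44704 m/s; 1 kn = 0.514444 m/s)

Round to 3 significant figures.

1.59 kn × 0.514444 = 0.817966 m/s
2.31 mph × 0.44704 = 1.03266 m/s
Combined: 0.817966 + 1.03266 = 1.85063 m/s
In km/h: 1.85063 / (1/3.6) = 6.66227 km/h

6.66 km/h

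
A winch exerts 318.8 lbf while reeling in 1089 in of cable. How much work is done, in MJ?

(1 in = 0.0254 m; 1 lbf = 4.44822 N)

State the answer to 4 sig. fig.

0.03923 MJ

318.8 lbf × 4.44822 → 1418.09 N
1089 in × 0.0254 → 27.6606 m
W = F × d = 1418.09 N × 27.6606 m = 39225.2 J
39225.2 J ÷ (1000000 J/MJ) = 0.0392252 MJ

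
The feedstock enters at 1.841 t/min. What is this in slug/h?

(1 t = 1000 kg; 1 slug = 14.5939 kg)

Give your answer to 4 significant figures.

7569 slug/h

1.841 t/min × 1000 kg/t ÷ 60 s/min = 30.6833 kg/s
30.6833 kg/s ÷ 14.5939 kg/slug × 3600 s/h = 7568.91 slug/h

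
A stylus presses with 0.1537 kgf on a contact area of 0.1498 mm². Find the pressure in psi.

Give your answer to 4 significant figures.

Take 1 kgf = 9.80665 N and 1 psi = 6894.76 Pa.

0.1537 kgf × 9.80665 → 1.50728 N
0.1498 mm² × 10⁻⁶ → 1.498×10⁻⁷ m²
P = F / A = 1.50728 N / 1.498×10⁻⁷ m² = 1.00619×10⁷ Pa
1.00619×10⁷ Pa ÷ (6894.76 Pa/psi) = 1459.35 psi

1459 psi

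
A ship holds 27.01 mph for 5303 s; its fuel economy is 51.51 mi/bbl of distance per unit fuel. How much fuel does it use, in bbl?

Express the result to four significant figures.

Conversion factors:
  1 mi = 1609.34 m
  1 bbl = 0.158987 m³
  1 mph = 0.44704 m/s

0.7724 bbl

27.01 mph → 12.0746 m/s
d = v × t = 12.0746 × 5303 = 64031.6 m
51.51 mi/bbl → 521408 m/m³
V = d / (distance per unit fuel) = 64031.6 / 521408 = 0.122805 m³
In bbl: 0.122805 / 0.158987 = 0.772422 bbl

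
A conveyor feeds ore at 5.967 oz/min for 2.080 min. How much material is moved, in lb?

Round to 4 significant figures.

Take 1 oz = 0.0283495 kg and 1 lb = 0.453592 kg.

0.7757 lb

5.967 oz/min → 0.00281936 kg/s
2.080 min → 124.8 s
m = ṁ × t = 0.00281936 × 124.8 = 0.351856 kg
In lb: 0.351856 / 0.453592 = 0.77571 lb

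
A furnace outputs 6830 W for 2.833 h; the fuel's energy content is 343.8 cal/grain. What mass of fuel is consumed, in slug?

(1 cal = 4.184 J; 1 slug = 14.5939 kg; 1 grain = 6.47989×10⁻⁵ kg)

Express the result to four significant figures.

2.833 h → 10198.8 s
E = P × t = 6830 × 10198.8 = 6.96578×10⁷ J
343.8 cal/grain → 2.21988×10⁷ J/kg
m = E / e_s = 6.96578×10⁷ / 2.21988×10⁷ = 3.13791 kg
In slug: 3.13791 / 14.5939 = 0.215015 slug

0.2150 slug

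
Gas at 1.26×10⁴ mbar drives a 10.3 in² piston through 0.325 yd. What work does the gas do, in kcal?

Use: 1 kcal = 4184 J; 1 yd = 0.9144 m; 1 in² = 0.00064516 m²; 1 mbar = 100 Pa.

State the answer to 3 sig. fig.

1.26×10⁴ mbar → 1.26×10⁶ Pa
10.3 in² → 0.00664515 m²
F = P × A = 1.26×10⁶ × 0.00664515 = 8372.89 N
0.325 yd → 0.29718 m
W = F × d = 8372.89 × 0.29718 = 2488.26 J
In kcal: 2488.26 / 4184 = 0.594708 kcal

0.595 kcal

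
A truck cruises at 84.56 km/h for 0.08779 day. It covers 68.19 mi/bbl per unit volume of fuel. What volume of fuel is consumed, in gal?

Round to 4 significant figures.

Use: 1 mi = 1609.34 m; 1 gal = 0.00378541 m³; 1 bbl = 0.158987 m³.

68.19 gal

84.56 km/h → 23.4889 m/s
0.08779 day → 7585.06 s
d = v × t = 23.4889 × 7585.06 = 178165 m
68.19 mi/bbl → 690251 m/m³
V = d / (distance per unit fuel) = 178165 / 690251 = 0.258116 m³
In gal: 0.258116 / 0.00378541 = 68.1871 gal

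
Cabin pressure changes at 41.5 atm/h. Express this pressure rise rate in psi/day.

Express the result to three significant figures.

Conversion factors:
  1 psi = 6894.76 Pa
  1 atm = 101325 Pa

1.46×10⁴ psi/day

41.5 atm/h × 101325 Pa/atm ÷ 3600 s/h = 1168.05 Pa/s
1168.05 Pa/s ÷ 6894.76 Pa/psi × 86400 s/day = 14637.1 psi/day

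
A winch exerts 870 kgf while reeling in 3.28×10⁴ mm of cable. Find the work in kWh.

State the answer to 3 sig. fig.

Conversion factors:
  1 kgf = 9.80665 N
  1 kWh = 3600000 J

0.0777 kWh

870 kgf × 9.80665 = 8531.79 N
3.28×10⁴ mm × 0.001 = 32.8 m
W = F × d = 8531.79 N × 32.8 m = 279843 J
279843 J ÷ (3600000 J/kWh) = 0.0777342 kWh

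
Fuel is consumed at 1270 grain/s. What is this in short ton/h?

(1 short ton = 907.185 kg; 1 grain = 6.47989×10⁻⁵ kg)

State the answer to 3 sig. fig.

0.327 short ton/h

1270 grain/s × 6.47989×10⁻⁵ kg/grain = 0.0822946 kg/s
0.0822946 kg/s ÷ 907.185 kg/short ton × 3600 s/h = 0.326571 short ton/h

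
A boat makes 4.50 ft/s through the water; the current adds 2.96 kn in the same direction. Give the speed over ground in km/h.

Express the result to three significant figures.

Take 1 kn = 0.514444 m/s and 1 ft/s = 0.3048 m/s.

4.50 ft/s × 0.3048 → 1.3716 m/s
2.96 kn × 0.514444 → 1.52275 m/s
Total: 1.3716 + 1.52275 = 2.89435 m/s
In km/h: 2.89435 / (1/3.6) = 10.4197 km/h

10.4 km/h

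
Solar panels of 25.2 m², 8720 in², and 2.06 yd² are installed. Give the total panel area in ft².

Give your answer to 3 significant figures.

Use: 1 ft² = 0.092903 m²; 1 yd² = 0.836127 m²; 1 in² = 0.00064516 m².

25.2 m² (already m²)
8720 in² × 0.00064516 → 5.6258 m²
2.06 yd² × 0.836127 → 1.72242 m²
Combined: 25.2 + 5.6258 + 1.72242 = 32.5482 m²
In ft²: 32.5482 / 0.092903 = 350.346 ft²

350 ft²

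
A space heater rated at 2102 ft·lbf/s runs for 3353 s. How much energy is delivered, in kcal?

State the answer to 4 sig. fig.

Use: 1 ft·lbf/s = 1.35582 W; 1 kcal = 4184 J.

2102 ft·lbf/s × 1.35582 → 2849.93 W
E = P × t = 2849.93 W × 3353 s = 9.55582×10⁶ J
9.55582×10⁶ J ÷ (4184 J/kcal) = 2283.9 kcal

2284 kcal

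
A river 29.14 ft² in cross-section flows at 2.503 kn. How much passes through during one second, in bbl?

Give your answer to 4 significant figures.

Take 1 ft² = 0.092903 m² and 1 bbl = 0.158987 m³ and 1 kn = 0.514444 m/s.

2.503 kn × 0.514444 = 1.28765 m/s
29.14 ft² × 0.092903 = 2.70719 m²
V = v × A × t = 1.28765 m/s × 2.70719 m² × 1 s = 3.48591 m³
3.48591 m³ ÷ (0.158987 m³/bbl) = 21.9258 bbl

21.93 bbl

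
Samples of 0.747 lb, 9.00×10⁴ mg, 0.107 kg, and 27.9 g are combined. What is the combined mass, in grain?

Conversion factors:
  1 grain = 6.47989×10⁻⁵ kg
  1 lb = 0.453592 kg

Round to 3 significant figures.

0.747 lb × 0.453592 → 0.338833 kg
9.00×10⁴ mg × 10⁻⁶ → 0.09 kg
0.107 kg (already kg)
27.9 g × 0.001 → 0.0279 kg
Total: 0.338833 + 0.09 + 0.107 + 0.0279 = 0.563733 kg
In grain: 0.563733 / 6.47989×10⁻⁵ = 8699.73 grain

8700 grain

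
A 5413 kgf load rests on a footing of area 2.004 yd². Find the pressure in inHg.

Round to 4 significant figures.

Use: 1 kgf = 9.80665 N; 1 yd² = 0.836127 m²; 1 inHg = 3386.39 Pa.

5413 kgf × 9.80665 = 53083.4 N
2.004 yd² × 0.836127 = 1.6756 m²
P = F / A = 53083.4 N / 1.6756 m² = 31680.2 Pa
31680.2 Pa ÷ (3386.39 Pa/inHg) = 9.35515 inHg

9.355 inHg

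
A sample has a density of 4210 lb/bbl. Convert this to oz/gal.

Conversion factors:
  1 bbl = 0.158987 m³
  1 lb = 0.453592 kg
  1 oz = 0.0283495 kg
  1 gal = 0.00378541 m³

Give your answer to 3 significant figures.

4210 lb/bbl × 0.453592 kg/lb ÷ 0.158987 m³/bbl = 12011.2 kg/m³
12011.2 kg/m³ ÷ 0.0283495 kg/oz × 0.00378541 m³/gal = 1603.81 oz/gal

1600 oz/gal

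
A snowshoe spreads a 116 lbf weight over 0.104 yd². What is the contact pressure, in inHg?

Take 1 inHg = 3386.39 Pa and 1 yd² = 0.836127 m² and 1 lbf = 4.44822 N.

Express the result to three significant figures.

116 lbf × 4.44822 = 515.994 N
0.104 yd² × 0.836127 = 0.0869572 m²
P = F / A = 515.994 N / 0.0869572 m² = 5933.88 Pa
5933.88 Pa ÷ (3386.39 Pa/inHg) = 1.75227 inHg

1.75 inHg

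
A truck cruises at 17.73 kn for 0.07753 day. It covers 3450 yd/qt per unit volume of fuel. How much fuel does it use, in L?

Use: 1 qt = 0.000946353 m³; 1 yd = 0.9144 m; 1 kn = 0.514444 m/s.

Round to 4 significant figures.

18.33 L

17.73 kn → 9.12109 m/s
0.07753 day → 6698.59 s
d = v × t = 9.12109 × 6698.59 = 61098.4 m
3450 yd/qt → 3.33351×10⁶ m/m³
V = d / (distance per unit fuel) = 61098.4 / 3.33351×10⁶ = 0.0183285 m³
In L: 0.0183285 / 0.001 = 18.3285 L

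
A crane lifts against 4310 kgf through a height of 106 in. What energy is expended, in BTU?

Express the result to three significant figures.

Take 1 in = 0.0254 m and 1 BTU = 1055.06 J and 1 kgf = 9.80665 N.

4310 kgf × 9.80665 = 42266.7 N
106 in × 0.0254 = 2.6924 m
W = F × d = 42266.7 N × 2.6924 m = 113799 J
113799 J ÷ (1055.06 J/BTU) = 107.86 BTU

108 BTU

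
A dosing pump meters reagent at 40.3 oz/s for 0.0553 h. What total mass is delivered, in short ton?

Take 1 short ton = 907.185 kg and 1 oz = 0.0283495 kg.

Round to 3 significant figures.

0.251 short ton

40.3 oz/s → 1.14248 kg/s
0.0553 h → 199.08 s
m = ṁ × t = 1.14248 × 199.08 = 227.445 kg
In short ton: 227.445 / 907.185 = 0.250715 short ton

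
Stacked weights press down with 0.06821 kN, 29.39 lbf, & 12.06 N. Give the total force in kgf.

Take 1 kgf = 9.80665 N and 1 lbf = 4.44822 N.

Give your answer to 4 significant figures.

0.06821 kN × 1000 → 68.21 N
29.39 lbf × 4.44822 → 130.733 N
12.06 N (already N)
Sum: 68.21 + 130.733 + 12.06 = 211.003 N
In kgf: 211.003 / 9.80665 = 21.5163 kgf

21.52 kgf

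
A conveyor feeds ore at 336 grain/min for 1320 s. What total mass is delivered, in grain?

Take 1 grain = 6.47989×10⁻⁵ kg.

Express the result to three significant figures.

7390 grain

336 grain/min → 3.62874×10⁻⁴ kg/s
m = ṁ × t = 3.62874×10⁻⁴ × 1320 = 0.478994 kg
In grain: 0.478994 / 6.47989×10⁻⁵ = 7392.01 grain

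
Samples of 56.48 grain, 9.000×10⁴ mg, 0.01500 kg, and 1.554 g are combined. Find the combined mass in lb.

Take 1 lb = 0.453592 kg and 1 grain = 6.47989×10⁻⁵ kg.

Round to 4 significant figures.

56.48 grain × 6.47989×10⁻⁵ = 0.00365984 kg
9.000×10⁴ mg × 10⁻⁶ = 0.09 kg
0.01500 kg (already kg)
1.554 g × 0.001 = 0.001554 kg
Sum: 0.00365984 + 0.09 + 0.015 + 0.001554 = 0.110214 kg
In lb: 0.110214 / 0.453592 = 0.24298 lb

0.2430 lb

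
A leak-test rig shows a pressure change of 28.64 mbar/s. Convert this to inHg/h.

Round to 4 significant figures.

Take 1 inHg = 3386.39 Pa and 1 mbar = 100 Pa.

3045 inHg/h

28.64 mbar/s × 100 Pa/mbar = 2864 Pa/s
2864 Pa/s ÷ 3386.39 Pa/inHg × 3600 s/h = 3044.66 inHg/h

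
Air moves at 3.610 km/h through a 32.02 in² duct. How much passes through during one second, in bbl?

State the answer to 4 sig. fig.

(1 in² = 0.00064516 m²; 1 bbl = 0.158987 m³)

0.1303 bbl

3.610 km/h × (1/3.6) = 1.00278 m/s
32.02 in² × 0.00064516 = 0.020658 m²
V = v × A × t = 1.00278 m/s × 0.020658 m² × 1 s = 0.0207154 m³
0.0207154 m³ ÷ (0.158987 m³/bbl) = 0.130296 bbl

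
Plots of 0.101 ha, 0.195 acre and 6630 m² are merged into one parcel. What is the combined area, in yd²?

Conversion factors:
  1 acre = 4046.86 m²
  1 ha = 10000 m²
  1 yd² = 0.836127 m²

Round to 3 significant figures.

1.01×10⁴ yd²

0.101 ha × 10000 = 1010 m²
0.195 acre × 4046.86 = 789.138 m²
6630 m² (already m²)
Combined: 1010 + 789.138 + 6630 = 8429.14 m²
In yd²: 8429.14 / 0.836127 = 10081.2 yd²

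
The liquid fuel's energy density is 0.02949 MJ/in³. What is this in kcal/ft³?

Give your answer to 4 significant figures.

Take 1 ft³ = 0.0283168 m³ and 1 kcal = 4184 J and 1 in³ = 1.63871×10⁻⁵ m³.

0.02949 MJ/in³ × 1000000 J/MJ ÷ 1.63871×10⁻⁵ m³/in³ = 1.79959×10⁹ J/m³
1.79959×10⁹ J/m³ ÷ 4184 J/kcal × 0.0283168 m³/ft³ = 12179.4 kcal/ft³

1.218×10⁴ kcal/ft³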